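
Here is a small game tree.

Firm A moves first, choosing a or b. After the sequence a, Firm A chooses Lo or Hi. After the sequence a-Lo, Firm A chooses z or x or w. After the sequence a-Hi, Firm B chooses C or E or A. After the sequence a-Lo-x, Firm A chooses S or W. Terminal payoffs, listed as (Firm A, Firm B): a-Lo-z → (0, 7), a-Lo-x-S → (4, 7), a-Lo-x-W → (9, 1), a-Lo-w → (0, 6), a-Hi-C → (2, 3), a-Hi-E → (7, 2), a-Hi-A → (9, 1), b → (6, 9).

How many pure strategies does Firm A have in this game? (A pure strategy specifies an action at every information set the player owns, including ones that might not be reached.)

Firm A owns the root with actions {a, b} — two choices.
Firm A owns the node after a with actions {Lo, Hi} — two choices.
Firm A owns the node after a-Lo with actions {z, x, w} — three choices.
Firm A owns the node after a-Lo-x with actions {S, W} — two choices.
A pure strategy fixes one action at each information set independently, so the count is the product 2 × 2 × 3 × 2 = 24.
(For reference, Firm B has 3 pure strategies, giving a 24×3 normal-form matrix.)

24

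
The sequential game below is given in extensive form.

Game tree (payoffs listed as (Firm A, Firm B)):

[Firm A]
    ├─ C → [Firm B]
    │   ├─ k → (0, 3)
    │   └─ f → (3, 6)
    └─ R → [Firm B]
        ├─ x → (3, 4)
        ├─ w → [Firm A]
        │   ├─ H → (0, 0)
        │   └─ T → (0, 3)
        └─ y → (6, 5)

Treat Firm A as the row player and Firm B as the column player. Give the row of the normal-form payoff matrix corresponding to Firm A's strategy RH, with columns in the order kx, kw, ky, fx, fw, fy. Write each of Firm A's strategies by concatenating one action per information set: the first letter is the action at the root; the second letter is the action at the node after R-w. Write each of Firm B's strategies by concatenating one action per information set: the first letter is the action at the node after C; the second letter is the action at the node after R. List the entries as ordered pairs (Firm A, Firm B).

(3,4) (0,0) (6,5) (3,4) (0,0) (6,5)

vs kx: Firm A plays R → Firm B plays x at [R] → (3, 4)
vs kw: Firm A plays R → Firm B plays w at [R] → Firm A plays H at [R-w] → (0, 0)
vs ky: Firm A plays R → Firm B plays y at [R] → (6, 5)
vs fx: Firm A plays R → Firm B plays x at [R] → (3, 4)
vs fw: Firm A plays R → Firm B plays w at [R] → Firm A plays H at [R-w] → (0, 0)
vs fy: Firm A plays R → Firm B plays y at [R] → (6, 5)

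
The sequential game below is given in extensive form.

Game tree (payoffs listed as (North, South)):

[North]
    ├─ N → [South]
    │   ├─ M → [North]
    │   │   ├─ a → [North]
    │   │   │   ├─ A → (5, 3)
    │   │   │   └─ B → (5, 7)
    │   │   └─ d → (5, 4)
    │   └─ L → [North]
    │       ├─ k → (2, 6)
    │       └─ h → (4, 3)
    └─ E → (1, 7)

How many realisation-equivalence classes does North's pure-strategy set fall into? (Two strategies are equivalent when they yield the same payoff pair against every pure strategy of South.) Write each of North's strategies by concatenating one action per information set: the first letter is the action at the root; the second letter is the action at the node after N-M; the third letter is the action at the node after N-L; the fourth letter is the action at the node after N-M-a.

North has 16 pure strategies: NakA, NakB, NahA, NahB, NdkA, NdkB, NdhA, NdhB, EakA, EakB, EahA, EahB, EdkA, EdkB, EdhA, EdhB. Columns: M, L.
{NakA} → row (5,3) (2,6)
{NakB} → row (5,7) (2,6)
{NahA} → row (5,3) (4,3)
{NahB} → row (5,7) (4,3)
{NdkA, NdkB} → row (5,4) (2,6)
{NdhA, NdhB} → row (5,4) (4,3)
{EakA, EakB, EahA, EahB, EdkA, EdkB, EdhA, EdhB} → row (1,7) (1,7)
That's 7 distinct rows out of 16 strategies.

7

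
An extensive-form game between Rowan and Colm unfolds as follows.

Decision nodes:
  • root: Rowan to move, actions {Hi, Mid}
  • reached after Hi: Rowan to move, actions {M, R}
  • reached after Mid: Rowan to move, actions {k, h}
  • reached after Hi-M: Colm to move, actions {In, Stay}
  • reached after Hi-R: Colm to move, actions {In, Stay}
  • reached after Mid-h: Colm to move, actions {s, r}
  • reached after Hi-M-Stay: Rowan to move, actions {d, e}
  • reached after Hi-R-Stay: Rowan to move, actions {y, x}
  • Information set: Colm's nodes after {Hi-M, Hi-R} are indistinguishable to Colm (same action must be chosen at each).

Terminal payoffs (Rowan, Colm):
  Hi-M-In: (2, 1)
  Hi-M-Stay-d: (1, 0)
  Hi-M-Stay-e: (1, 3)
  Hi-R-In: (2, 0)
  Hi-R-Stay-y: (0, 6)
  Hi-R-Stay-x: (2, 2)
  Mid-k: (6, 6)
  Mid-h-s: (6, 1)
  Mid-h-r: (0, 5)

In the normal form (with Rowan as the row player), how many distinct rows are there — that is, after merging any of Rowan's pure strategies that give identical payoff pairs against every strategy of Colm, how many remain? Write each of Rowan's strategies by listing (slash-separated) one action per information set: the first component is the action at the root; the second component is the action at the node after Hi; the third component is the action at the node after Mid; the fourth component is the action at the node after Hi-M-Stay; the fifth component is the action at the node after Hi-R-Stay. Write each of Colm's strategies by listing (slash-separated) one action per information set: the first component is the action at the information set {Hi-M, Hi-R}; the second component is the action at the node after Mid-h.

Rowan has 32 pure strategies: Hi/M/k/d/y, Hi/M/k/d/x, Hi/M/k/e/y, Hi/M/k/e/x, Hi/M/h/d/y, Hi/M/h/d/x, Hi/M/h/e/y, Hi/M/h/e/x, Hi/R/k/d/y, Hi/R/k/d/x, Hi/R/k/e/y, Hi/R/k/e/x, Hi/R/h/d/y, Hi/R/h/d/x, Hi/R/h/e/y, Hi/R/h/e/x, Mid/M/k/d/y, Mid/M/k/d/x, Mid/M/k/e/y, Mid/M/k/e/x, Mid/M/h/d/y, Mid/M/h/d/x, Mid/M/h/e/y, Mid/M/h/e/x, Mid/R/k/d/y, Mid/R/k/d/x, Mid/R/k/e/y, Mid/R/k/e/x, Mid/R/h/d/y, Mid/R/h/d/x, Mid/R/h/e/y, Mid/R/h/e/x. Columns: In/s, In/r, Stay/s, Stay/r.
{Hi/M/k/d/y, Hi/M/k/d/x, Hi/M/h/d/y, Hi/M/h/d/x} → row (2,1) (2,1) (1,0) (1,0)
{Hi/M/k/e/y, Hi/M/k/e/x, Hi/M/h/e/y, Hi/M/h/e/x} → row (2,1) (2,1) (1,3) (1,3)
{Hi/R/k/d/y, Hi/R/k/e/y, Hi/R/h/d/y, Hi/R/h/e/y} → row (2,0) (2,0) (0,6) (0,6)
{Hi/R/k/d/x, Hi/R/k/e/x, Hi/R/h/d/x, Hi/R/h/e/x} → row (2,0) (2,0) (2,2) (2,2)
{Mid/M/k/d/y, Mid/M/k/d/x, Mid/M/k/e/y, Mid/M/k/e/x, Mid/R/k/d/y, Mid/R/k/d/x, Mid/R/k/e/y, Mid/R/k/e/x} → row (6,6) (6,6) (6,6) (6,6)
{Mid/M/h/d/y, Mid/M/h/d/x, Mid/M/h/e/y, Mid/M/h/e/x, Mid/R/h/d/y, Mid/R/h/d/x, Mid/R/h/e/y, Mid/R/h/e/x} → row (6,1) (0,5) (6,1) (0,5)
That's 6 distinct rows out of 32 strategies.

6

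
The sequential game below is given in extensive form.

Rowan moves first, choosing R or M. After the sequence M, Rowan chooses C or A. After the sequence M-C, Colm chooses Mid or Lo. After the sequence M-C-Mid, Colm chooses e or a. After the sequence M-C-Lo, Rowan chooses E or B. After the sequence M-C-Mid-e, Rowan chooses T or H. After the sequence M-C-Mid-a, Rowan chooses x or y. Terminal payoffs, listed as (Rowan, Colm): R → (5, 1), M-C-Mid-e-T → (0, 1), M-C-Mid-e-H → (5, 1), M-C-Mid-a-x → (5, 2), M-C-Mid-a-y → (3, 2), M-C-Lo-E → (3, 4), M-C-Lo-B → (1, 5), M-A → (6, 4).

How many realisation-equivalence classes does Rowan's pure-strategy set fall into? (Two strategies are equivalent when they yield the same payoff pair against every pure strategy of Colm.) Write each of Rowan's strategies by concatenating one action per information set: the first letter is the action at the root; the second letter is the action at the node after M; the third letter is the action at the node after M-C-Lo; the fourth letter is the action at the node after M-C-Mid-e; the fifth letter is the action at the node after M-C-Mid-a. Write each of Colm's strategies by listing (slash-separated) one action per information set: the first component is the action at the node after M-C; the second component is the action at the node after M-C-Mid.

Rowan has 32 pure strategies: RCETx, RCETy, RCEHx, RCEHy, RCBTx, RCBTy, RCBHx, RCBHy, RAETx, RAETy, RAEHx, RAEHy, RABTx, RABTy, RABHx, RABHy, MCETx, MCETy, MCEHx, MCEHy, MCBTx, MCBTy, MCBHx, MCBHy, MAETx, MAETy, MAEHx, MAEHy, MABTx, MABTy, MABHx, MABHy. Columns: Mid/e, Mid/a, Lo/e, Lo/a.
{RCETx, RCETy, RCEHx, RCEHy, RCBTx, RCBTy, RCBHx, RCBHy, RAETx, RAETy, RAEHx, RAEHy, RABTx, RABTy, RABHx, RABHy} → row (5,1) (5,1) (5,1) (5,1)
{MCETx} → row (0,1) (5,2) (3,4) (3,4)
{MCETy} → row (0,1) (3,2) (3,4) (3,4)
{MCEHx} → row (5,1) (5,2) (3,4) (3,4)
{MCEHy} → row (5,1) (3,2) (3,4) (3,4)
{MCBTx} → row (0,1) (5,2) (1,5) (1,5)
{MCBTy} → row (0,1) (3,2) (1,5) (1,5)
{MCBHx} → row (5,1) (5,2) (1,5) (1,5)
{MCBHy} → row (5,1) (3,2) (1,5) (1,5)
{MAETx, MAETy, MAEHx, MAEHy, MABTx, MABTy, MABHx, MABHy} → row (6,4) (6,4) (6,4) (6,4)
That's 10 distinct rows out of 32 strategies.

10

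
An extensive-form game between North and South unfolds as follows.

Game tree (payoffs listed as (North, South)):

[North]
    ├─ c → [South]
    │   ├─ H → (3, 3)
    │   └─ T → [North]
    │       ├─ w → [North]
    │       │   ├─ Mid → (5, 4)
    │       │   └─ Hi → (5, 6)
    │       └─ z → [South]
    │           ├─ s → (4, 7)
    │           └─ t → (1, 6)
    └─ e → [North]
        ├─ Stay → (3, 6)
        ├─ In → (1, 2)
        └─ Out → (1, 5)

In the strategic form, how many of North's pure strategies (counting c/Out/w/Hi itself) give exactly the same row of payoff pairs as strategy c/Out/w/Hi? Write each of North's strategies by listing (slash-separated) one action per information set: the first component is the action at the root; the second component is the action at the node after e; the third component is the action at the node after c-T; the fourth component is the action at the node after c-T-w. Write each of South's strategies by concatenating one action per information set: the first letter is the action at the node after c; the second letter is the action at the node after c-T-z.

Row for c/Out/w/Hi (columns Hs, Ht, Ts, Tt): (3,3) (3,3) (5,6) (5,6).
Under c/Out/w/Hi, North's choice at the node after e can never be reached regardless of what South does, so varying those choices leaves every outcome unchanged.
Holding the reachable choices fixed and varying the unreachable one freely already gives 3 equivalent strategies.
No other strategy reproduces this row, so those 3 are the full class: c/Stay/w/Hi, c/In/w/Hi, c/Out/w/Hi.

3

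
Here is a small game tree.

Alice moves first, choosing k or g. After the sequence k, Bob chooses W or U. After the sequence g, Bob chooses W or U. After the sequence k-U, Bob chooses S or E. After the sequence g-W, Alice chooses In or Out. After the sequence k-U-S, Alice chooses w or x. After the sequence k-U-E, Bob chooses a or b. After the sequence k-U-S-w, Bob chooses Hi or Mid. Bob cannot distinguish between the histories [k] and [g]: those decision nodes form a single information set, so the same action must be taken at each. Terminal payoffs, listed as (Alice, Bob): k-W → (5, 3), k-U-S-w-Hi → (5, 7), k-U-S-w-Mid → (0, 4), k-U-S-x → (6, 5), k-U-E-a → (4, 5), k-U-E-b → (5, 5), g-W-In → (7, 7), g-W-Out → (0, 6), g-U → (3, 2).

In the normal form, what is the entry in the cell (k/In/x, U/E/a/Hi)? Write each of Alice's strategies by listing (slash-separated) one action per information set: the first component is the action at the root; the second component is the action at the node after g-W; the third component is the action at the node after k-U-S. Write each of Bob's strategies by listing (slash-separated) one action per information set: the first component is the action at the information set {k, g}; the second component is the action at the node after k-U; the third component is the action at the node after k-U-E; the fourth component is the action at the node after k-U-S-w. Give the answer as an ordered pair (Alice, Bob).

Trace the play path from the root:
  Alice plays k
  Bob plays U at [k]
  Bob plays E at [k-U]
  Bob plays a at [k-U-E]
→ terminal payoff (4, 5).
(Alice's choice at the node after g-W is never reached on this path, so it doesn't affect the outcome.)

(4, 5)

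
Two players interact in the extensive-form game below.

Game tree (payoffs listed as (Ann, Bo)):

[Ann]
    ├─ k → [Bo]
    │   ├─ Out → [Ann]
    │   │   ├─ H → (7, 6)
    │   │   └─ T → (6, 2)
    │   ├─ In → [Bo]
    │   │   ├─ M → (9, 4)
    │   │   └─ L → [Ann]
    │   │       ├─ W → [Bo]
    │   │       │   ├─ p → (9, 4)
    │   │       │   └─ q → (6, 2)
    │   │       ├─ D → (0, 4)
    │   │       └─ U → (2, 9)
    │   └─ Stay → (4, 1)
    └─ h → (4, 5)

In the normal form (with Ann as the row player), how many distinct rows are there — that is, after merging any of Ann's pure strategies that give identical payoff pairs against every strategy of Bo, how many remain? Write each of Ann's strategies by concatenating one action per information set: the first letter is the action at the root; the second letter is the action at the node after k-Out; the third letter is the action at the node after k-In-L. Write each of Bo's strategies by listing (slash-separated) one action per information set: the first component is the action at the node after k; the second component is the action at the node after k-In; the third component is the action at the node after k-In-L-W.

7

Ann has 12 pure strategies: kHW, kHD, kHU, kTW, kTD, kTU, hHW, hHD, hHU, hTW, hTD, hTU. Columns: Out/M/p, Out/M/q, Out/L/p, Out/L/q, In/M/p, In/M/q, In/L/p, In/L/q, Stay/M/p, Stay/M/q, Stay/L/p, Stay/L/q.
{kHW} → row (7,6) (7,6) (7,6) (7,6) (9,4) (9,4) (9,4) (6,2) (4,1) (4,1) (4,1) (4,1)
{kHD} → row (7,6) (7,6) (7,6) (7,6) (9,4) (9,4) (0,4) (0,4) (4,1) (4,1) (4,1) (4,1)
{kHU} → row (7,6) (7,6) (7,6) (7,6) (9,4) (9,4) (2,9) (2,9) (4,1) (4,1) (4,1) (4,1)
{kTW} → row (6,2) (6,2) (6,2) (6,2) (9,4) (9,4) (9,4) (6,2) (4,1) (4,1) (4,1) (4,1)
{kTD} → row (6,2) (6,2) (6,2) (6,2) (9,4) (9,4) (0,4) (0,4) (4,1) (4,1) (4,1) (4,1)
{kTU} → row (6,2) (6,2) (6,2) (6,2) (9,4) (9,4) (2,9) (2,9) (4,1) (4,1) (4,1) (4,1)
{hHW, hHD, hHU, hTW, hTD, hTU} → row (4,5) (4,5) (4,5) (4,5) (4,5) (4,5) (4,5) (4,5) (4,5) (4,5) (4,5) (4,5)
That's 7 distinct rows out of 12 strategies.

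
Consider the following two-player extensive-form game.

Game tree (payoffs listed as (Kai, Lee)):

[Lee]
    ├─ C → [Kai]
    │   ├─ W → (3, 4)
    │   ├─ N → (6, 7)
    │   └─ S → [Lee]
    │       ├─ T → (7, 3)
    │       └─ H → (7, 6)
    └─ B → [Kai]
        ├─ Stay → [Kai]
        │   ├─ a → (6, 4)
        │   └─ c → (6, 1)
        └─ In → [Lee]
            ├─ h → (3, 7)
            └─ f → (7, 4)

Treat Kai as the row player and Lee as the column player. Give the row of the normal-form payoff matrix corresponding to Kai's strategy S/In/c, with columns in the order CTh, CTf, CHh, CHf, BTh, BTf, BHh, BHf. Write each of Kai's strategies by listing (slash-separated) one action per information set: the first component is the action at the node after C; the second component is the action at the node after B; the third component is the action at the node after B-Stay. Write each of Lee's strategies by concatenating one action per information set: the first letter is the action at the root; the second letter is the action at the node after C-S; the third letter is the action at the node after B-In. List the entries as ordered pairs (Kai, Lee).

(7,3) (7,3) (7,6) (7,6) (3,7) (7,4) (3,7) (7,4)

vs CTh: Lee plays C → Kai plays S at [C] → Lee plays T at [C-S] → (7, 3)
vs CTf: Lee plays C → Kai plays S at [C] → Lee plays T at [C-S] → (7, 3)
vs CHh: Lee plays C → Kai plays S at [C] → Lee plays H at [C-S] → (7, 6)
vs CHf: Lee plays C → Kai plays S at [C] → Lee plays H at [C-S] → (7, 6)
vs BTh: Lee plays B → Kai plays In at [B] → Lee plays h at [B-In] → (3, 7)
vs BTf: Lee plays B → Kai plays In at [B] → Lee plays f at [B-In] → (7, 4)
vs BHh: Lee plays B → Kai plays In at [B] → Lee plays h at [B-In] → (3, 7)
vs BHf: Lee plays B → Kai plays In at [B] → Lee plays f at [B-In] → (7, 4)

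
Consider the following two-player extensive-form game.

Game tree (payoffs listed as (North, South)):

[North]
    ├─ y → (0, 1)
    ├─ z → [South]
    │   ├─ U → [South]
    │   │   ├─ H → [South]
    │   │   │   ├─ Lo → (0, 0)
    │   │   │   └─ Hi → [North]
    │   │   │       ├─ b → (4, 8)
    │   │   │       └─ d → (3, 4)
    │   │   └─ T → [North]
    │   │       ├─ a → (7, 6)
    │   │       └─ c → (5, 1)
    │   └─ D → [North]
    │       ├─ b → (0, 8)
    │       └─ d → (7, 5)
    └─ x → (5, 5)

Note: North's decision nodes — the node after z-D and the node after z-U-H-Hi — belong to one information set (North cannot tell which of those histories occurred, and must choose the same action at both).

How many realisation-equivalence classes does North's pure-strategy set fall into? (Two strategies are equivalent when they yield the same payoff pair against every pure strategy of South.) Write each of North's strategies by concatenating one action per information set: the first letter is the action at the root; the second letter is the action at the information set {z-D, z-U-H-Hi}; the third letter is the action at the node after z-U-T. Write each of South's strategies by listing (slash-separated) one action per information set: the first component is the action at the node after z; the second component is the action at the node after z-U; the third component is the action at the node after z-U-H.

North has 12 pure strategies: yba, ybc, yda, ydc, zba, zbc, zda, zdc, xba, xbc, xda, xdc. Columns: U/H/Lo, U/H/Hi, U/T/Lo, U/T/Hi, D/H/Lo, D/H/Hi, D/T/Lo, D/T/Hi.
{yba, ybc, yda, ydc} → row (0,1) (0,1) (0,1) (0,1) (0,1) (0,1) (0,1) (0,1)
{zba} → row (0,0) (4,8) (7,6) (7,6) (0,8) (0,8) (0,8) (0,8)
{zbc} → row (0,0) (4,8) (5,1) (5,1) (0,8) (0,8) (0,8) (0,8)
{zda} → row (0,0) (3,4) (7,6) (7,6) (7,5) (7,5) (7,5) (7,5)
{zdc} → row (0,0) (3,4) (5,1) (5,1) (7,5) (7,5) (7,5) (7,5)
{xba, xbc, xda, xdc} → row (5,5) (5,5) (5,5) (5,5) (5,5) (5,5) (5,5) (5,5)
That's 6 distinct rows out of 12 strategies.

6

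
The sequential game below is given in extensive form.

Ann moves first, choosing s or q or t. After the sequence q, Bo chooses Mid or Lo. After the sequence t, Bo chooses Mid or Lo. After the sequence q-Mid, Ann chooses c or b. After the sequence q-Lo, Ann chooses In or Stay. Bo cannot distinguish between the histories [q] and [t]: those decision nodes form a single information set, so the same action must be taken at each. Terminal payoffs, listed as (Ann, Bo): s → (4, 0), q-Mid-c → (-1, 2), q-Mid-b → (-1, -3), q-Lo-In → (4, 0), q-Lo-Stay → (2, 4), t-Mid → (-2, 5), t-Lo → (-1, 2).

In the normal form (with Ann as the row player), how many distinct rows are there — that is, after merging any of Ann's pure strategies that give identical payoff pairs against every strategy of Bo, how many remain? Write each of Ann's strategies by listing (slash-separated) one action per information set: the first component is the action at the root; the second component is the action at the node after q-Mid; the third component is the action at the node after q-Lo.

6

Ann has 12 pure strategies: s/c/In, s/c/Stay, s/b/In, s/b/Stay, q/c/In, q/c/Stay, q/b/In, q/b/Stay, t/c/In, t/c/Stay, t/b/In, t/b/Stay. Columns: Mid, Lo.
{s/c/In, s/c/Stay, s/b/In, s/b/Stay} → row (4,0) (4,0)
{q/c/In} → row (-1,2) (4,0)
{q/c/Stay} → row (-1,2) (2,4)
{q/b/In} → row (-1,-3) (4,0)
{q/b/Stay} → row (-1,-3) (2,4)
{t/c/In, t/c/Stay, t/b/In, t/b/Stay} → row (-2,5) (-1,2)
That's 6 distinct rows out of 12 strategies.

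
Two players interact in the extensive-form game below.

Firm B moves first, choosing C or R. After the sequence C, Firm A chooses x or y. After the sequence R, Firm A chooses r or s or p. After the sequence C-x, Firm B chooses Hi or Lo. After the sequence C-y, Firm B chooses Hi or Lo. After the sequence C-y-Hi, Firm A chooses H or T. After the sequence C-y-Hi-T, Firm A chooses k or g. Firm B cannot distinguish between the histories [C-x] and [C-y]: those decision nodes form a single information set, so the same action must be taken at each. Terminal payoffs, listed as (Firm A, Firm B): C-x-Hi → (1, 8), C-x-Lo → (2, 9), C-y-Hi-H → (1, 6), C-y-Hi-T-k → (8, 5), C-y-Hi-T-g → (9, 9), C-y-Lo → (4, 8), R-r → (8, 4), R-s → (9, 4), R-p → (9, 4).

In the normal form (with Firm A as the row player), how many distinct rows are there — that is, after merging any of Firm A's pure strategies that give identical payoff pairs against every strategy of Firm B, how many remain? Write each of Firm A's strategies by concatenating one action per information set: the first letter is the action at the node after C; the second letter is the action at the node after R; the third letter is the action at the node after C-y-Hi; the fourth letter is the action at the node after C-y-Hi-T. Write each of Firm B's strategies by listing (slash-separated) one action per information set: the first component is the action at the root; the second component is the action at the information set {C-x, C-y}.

8

Firm A has 24 pure strategies: xrHk, xrHg, xrTk, xrTg, xsHk, xsHg, xsTk, xsTg, xpHk, xpHg, xpTk, xpTg, yrHk, yrHg, yrTk, yrTg, ysHk, ysHg, ysTk, ysTg, ypHk, ypHg, ypTk, ypTg. Columns: C/Hi, C/Lo, R/Hi, R/Lo.
{xrHk, xrHg, xrTk, xrTg} → row (1,8) (2,9) (8,4) (8,4)
{xsHk, xsHg, xsTk, xsTg, xpHk, xpHg, xpTk, xpTg} → row (1,8) (2,9) (9,4) (9,4)
{yrHk, yrHg} → row (1,6) (4,8) (8,4) (8,4)
{yrTk} → row (8,5) (4,8) (8,4) (8,4)
{yrTg} → row (9,9) (4,8) (8,4) (8,4)
{ysHk, ysHg, ypHk, ypHg} → row (1,6) (4,8) (9,4) (9,4)
{ysTk, ypTk} → row (8,5) (4,8) (9,4) (9,4)
{ysTg, ypTg} → row (9,9) (4,8) (9,4) (9,4)
That's 8 distinct rows out of 24 strategies.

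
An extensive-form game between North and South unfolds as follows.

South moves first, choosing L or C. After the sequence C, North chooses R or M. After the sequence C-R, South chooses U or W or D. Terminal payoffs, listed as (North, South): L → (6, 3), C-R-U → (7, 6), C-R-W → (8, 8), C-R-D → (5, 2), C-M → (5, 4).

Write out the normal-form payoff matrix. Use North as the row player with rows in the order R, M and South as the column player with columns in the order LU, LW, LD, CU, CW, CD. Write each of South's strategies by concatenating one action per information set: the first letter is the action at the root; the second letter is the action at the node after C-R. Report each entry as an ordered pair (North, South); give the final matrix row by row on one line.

           LU       LW       LD       CU       CW       CD
   R    (6,3)    (6,3)    (6,3)    (7,6)    (8,8)    (5,2)
   M    (6,3)    (6,3)    (6,3)    (5,4)    (5,4)    (5,4)

R: (6,3) (6,3) (6,3) (7,6) (8,8) (5,2) | M: (6,3) (6,3) (6,3) (5,4) (5,4) (5,4)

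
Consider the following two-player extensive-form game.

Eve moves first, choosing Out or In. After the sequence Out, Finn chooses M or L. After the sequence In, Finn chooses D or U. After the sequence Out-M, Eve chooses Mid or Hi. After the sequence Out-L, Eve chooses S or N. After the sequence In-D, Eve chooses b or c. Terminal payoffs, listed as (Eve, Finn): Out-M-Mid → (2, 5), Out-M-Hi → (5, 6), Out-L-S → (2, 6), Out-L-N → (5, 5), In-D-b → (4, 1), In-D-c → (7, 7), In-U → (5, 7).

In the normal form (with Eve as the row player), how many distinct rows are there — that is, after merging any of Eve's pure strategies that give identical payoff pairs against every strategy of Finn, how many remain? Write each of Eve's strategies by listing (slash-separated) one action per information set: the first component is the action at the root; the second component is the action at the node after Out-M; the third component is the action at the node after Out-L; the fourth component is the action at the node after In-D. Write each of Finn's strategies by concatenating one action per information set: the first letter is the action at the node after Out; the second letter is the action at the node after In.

6

Eve has 16 pure strategies: Out/Mid/S/b, Out/Mid/S/c, Out/Mid/N/b, Out/Mid/N/c, Out/Hi/S/b, Out/Hi/S/c, Out/Hi/N/b, Out/Hi/N/c, In/Mid/S/b, In/Mid/S/c, In/Mid/N/b, In/Mid/N/c, In/Hi/S/b, In/Hi/S/c, In/Hi/N/b, In/Hi/N/c. Columns: MD, MU, LD, LU.
{Out/Mid/S/b, Out/Mid/S/c} → row (2,5) (2,5) (2,6) (2,6)
{Out/Mid/N/b, Out/Mid/N/c} → row (2,5) (2,5) (5,5) (5,5)
{Out/Hi/S/b, Out/Hi/S/c} → row (5,6) (5,6) (2,6) (2,6)
{Out/Hi/N/b, Out/Hi/N/c} → row (5,6) (5,6) (5,5) (5,5)
{In/Mid/S/b, In/Mid/N/b, In/Hi/S/b, In/Hi/N/b} → row (4,1) (5,7) (4,1) (5,7)
{In/Mid/S/c, In/Mid/N/c, In/Hi/S/c, In/Hi/N/c} → row (7,7) (5,7) (7,7) (5,7)
That's 6 distinct rows out of 16 strategies.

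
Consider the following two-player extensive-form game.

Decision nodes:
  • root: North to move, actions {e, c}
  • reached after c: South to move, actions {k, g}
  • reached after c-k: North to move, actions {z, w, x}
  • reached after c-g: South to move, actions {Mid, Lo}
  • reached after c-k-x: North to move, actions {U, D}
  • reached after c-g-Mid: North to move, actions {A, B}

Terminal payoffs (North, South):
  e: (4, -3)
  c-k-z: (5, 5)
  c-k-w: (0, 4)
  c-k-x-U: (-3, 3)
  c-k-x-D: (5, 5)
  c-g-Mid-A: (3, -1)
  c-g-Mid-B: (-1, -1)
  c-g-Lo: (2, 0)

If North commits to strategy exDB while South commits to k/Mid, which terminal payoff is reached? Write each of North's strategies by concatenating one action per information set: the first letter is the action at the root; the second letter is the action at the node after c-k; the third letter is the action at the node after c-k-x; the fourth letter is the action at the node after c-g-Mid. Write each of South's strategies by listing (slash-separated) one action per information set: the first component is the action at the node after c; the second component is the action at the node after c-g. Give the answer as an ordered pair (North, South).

Trace the play path from the root:
  North plays e
→ terminal payoff (4, -3).
(North's choice at the node after c-k is never reached on this path, so it doesn't affect the outcome.)

(4, -3)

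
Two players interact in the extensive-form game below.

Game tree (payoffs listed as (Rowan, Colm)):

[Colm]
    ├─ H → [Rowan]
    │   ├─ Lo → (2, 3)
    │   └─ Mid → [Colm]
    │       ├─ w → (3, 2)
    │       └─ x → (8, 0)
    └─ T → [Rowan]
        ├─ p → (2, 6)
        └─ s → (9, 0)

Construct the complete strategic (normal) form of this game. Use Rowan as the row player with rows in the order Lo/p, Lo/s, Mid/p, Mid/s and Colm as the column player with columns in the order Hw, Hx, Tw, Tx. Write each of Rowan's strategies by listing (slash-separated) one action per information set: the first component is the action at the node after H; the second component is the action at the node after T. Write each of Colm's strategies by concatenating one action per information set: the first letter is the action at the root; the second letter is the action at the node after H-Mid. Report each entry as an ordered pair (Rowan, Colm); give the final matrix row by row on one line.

Lo/p: (2,3) (2,3) (2,6) (2,6) | Lo/s: (2,3) (2,3) (9,0) (9,0) | Mid/p: (3,2) (8,0) (2,6) (2,6) | Mid/s: (3,2) (8,0) (9,0) (9,0)

            Hw       Hx       Tw       Tx
 Lo/p    (2,3)    (2,3)    (2,6)    (2,6)
 Lo/s    (2,3)    (2,3)    (9,0)    (9,0)
Mid/p    (3,2)    (8,0)    (2,6)    (2,6)
Mid/s    (3,2)    (8,0)    (9,0)    (9,0)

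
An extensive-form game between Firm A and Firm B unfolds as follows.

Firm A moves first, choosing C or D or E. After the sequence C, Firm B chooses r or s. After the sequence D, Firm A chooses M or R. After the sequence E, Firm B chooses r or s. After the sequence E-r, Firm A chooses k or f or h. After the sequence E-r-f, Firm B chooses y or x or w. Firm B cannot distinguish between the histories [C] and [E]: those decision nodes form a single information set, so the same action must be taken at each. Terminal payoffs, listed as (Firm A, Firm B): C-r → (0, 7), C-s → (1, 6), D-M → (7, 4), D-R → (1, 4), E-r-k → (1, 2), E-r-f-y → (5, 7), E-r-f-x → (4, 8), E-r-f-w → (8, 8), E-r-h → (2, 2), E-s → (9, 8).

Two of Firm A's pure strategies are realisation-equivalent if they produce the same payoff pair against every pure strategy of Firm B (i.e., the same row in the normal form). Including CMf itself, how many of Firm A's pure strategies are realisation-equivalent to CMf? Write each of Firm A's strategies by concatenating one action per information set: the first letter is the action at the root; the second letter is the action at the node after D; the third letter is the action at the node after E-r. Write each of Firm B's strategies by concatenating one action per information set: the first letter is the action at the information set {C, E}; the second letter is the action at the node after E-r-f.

6

Row for CMf (columns ry, rx, rw, sy, sx, sw): (0,7) (0,7) (0,7) (1,6) (1,6) (1,6).
Under CMf, Firm A's choice at the node after D and at the node after E-r can never be reached regardless of what Firm B does, so varying those choices leaves every outcome unchanged.
Holding the reachable choices fixed and varying the unreachable ones freely already gives 2 × 3 = 6 equivalent strategies.
No other strategy reproduces this row, so those 6 are the full class: CMk, CMf, CMh, CRk, CRf, CRh.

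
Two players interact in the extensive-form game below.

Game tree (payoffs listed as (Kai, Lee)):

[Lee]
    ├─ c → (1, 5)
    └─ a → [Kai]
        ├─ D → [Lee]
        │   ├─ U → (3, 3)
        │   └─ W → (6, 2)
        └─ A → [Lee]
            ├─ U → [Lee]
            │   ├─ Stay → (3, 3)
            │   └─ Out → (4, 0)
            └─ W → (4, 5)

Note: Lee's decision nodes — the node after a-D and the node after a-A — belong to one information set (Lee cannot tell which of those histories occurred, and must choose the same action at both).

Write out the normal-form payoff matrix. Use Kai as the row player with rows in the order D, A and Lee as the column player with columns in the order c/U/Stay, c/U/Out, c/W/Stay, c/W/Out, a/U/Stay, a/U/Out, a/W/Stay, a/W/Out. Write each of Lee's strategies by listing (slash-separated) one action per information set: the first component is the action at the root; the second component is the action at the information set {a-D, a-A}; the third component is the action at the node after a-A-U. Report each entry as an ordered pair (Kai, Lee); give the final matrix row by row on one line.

D: (1,5) (1,5) (1,5) (1,5) (3,3) (3,3) (6,2) (6,2) | A: (1,5) (1,5) (1,5) (1,5) (3,3) (4,0) (4,5) (4,5)

      c/U/Stay  c/U/Out  c/W/Stay  c/W/Out  a/U/Stay  a/U/Out  a/W/Stay  a/W/Out
   D    (1,5)    (1,5)    (1,5)    (1,5)    (3,3)    (3,3)    (6,2)    (6,2)
   A    (1,5)    (1,5)    (1,5)    (1,5)    (3,3)    (4,0)    (4,5)    (4,5)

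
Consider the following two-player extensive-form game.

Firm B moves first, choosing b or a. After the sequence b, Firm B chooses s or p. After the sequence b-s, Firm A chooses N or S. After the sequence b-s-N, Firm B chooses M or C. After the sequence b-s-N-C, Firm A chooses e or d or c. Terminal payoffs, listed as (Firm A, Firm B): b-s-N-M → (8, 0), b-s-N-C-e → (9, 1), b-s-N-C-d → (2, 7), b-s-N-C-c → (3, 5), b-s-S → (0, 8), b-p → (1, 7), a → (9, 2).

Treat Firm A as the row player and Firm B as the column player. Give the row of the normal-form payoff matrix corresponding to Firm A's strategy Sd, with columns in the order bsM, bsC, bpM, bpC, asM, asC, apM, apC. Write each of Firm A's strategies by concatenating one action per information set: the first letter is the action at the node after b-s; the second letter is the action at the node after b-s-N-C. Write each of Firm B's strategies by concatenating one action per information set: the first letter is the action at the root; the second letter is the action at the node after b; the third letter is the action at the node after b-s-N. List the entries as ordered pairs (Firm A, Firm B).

(0,8) (0,8) (1,7) (1,7) (9,2) (9,2) (9,2) (9,2)

vs bsM: Firm B plays b → Firm B plays s at [b] → Firm A plays S at [b-s] → (0, 8)
vs bsC: Firm B plays b → Firm B plays s at [b] → Firm A plays S at [b-s] → (0, 8)
vs bpM: Firm B plays b → Firm B plays p at [b] → (1, 7)
vs bpC: Firm B plays b → Firm B plays p at [b] → (1, 7)
vs asM: Firm B plays a → (9, 2)
vs asC: Firm B plays a → (9, 2)
vs apM: Firm B plays a → (9, 2)
vs apC: Firm B plays a → (9, 2)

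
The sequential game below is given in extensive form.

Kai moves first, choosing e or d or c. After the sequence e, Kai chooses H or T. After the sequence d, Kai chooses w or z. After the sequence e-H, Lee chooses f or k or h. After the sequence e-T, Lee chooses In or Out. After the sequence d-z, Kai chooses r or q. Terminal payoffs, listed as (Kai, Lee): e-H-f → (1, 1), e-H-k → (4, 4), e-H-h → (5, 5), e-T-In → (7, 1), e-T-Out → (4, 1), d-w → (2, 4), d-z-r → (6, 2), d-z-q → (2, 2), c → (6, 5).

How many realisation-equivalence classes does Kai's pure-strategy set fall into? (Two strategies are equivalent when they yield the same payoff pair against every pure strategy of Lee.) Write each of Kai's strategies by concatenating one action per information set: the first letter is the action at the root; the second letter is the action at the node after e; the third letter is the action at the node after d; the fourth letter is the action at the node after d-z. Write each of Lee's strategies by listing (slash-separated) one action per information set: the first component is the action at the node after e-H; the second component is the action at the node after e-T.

Kai has 24 pure strategies: eHwr, eHwq, eHzr, eHzq, eTwr, eTwq, eTzr, eTzq, dHwr, dHwq, dHzr, dHzq, dTwr, dTwq, dTzr, dTzq, cHwr, cHwq, cHzr, cHzq, cTwr, cTwq, cTzr, cTzq. Columns: f/In, f/Out, k/In, k/Out, h/In, h/Out.
{eHwr, eHwq, eHzr, eHzq} → row (1,1) (1,1) (4,4) (4,4) (5,5) (5,5)
{eTwr, eTwq, eTzr, eTzq} → row (7,1) (4,1) (7,1) (4,1) (7,1) (4,1)
{dHwr, dHwq, dTwr, dTwq} → row (2,4) (2,4) (2,4) (2,4) (2,4) (2,4)
{dHzr, dTzr} → row (6,2) (6,2) (6,2) (6,2) (6,2) (6,2)
{dHzq, dTzq} → row (2,2) (2,2) (2,2) (2,2) (2,2) (2,2)
{cHwr, cHwq, cHzr, cHzq, cTwr, cTwq, cTzr, cTzq} → row (6,5) (6,5) (6,5) (6,5) (6,5) (6,5)
That's 6 distinct rows out of 24 strategies.

6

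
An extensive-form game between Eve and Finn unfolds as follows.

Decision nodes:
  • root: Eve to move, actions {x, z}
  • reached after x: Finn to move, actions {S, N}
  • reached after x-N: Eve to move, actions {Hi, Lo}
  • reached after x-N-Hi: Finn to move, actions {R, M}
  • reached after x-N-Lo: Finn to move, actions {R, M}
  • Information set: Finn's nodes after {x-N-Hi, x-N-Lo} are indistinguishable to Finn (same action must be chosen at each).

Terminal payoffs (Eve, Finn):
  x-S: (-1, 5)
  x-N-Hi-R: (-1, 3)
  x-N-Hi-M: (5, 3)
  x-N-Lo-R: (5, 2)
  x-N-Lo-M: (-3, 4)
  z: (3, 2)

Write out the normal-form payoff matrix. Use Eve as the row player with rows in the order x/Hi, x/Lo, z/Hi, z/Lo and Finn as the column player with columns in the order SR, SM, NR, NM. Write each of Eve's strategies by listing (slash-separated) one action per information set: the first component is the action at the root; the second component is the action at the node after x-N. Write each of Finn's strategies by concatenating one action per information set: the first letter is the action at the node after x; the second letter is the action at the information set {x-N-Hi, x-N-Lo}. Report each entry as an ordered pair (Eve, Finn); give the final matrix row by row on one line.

x/Hi: (-1,5) (-1,5) (-1,3) (5,3) | x/Lo: (-1,5) (-1,5) (5,2) (-3,4) | z/Hi: (3,2) (3,2) (3,2) (3,2) | z/Lo: (3,2) (3,2) (3,2) (3,2)

Row x/Hi: SR→(-1,5), SM→(-1,5), NR→(-1,3), NM→(5,3)
Row x/Lo: SR→(-1,5), SM→(-1,5), NR→(5,2), NM→(-3,4)
Row z/Hi: SR→(3,2), SM→(3,2), NR→(3,2), NM→(3,2)
Row z/Lo: SR→(3,2), SM→(3,2), NR→(3,2), NM→(3,2)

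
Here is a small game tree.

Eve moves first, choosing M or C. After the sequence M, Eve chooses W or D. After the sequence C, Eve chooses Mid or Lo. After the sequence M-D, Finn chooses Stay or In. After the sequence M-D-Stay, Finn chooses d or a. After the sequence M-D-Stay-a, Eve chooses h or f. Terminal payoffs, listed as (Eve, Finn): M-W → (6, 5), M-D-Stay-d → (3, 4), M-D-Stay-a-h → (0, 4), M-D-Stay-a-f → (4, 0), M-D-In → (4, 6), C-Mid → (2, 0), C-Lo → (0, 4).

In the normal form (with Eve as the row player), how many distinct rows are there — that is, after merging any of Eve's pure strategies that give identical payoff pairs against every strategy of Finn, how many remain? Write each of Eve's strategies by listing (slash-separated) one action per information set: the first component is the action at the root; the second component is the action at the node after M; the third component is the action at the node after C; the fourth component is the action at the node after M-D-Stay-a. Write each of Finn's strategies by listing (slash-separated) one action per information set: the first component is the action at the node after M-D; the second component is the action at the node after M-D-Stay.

Eve has 16 pure strategies: M/W/Mid/h, M/W/Mid/f, M/W/Lo/h, M/W/Lo/f, M/D/Mid/h, M/D/Mid/f, M/D/Lo/h, M/D/Lo/f, C/W/Mid/h, C/W/Mid/f, C/W/Lo/h, C/W/Lo/f, C/D/Mid/h, C/D/Mid/f, C/D/Lo/h, C/D/Lo/f. Columns: Stay/d, Stay/a, In/d, In/a.
{M/W/Mid/h, M/W/Mid/f, M/W/Lo/h, M/W/Lo/f} → row (6,5) (6,5) (6,5) (6,5)
{M/D/Mid/h, M/D/Lo/h} → row (3,4) (0,4) (4,6) (4,6)
{M/D/Mid/f, M/D/Lo/f} → row (3,4) (4,0) (4,6) (4,6)
{C/W/Mid/h, C/W/Mid/f, C/D/Mid/h, C/D/Mid/f} → row (2,0) (2,0) (2,0) (2,0)
{C/W/Lo/h, C/W/Lo/f, C/D/Lo/h, C/D/Lo/f} → row (0,4) (0,4) (0,4) (0,4)
That's 5 distinct rows out of 16 strategies.

5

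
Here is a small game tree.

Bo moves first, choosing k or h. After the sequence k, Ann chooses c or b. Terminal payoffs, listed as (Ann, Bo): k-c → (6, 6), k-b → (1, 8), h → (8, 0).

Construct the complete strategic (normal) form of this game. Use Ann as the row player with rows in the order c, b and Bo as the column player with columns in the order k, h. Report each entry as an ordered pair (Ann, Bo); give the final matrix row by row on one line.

            k        h
   c    (6,6)    (8,0)
   b    (1,8)    (8,0)

c: (6,6) (8,0) | b: (1,8) (8,0)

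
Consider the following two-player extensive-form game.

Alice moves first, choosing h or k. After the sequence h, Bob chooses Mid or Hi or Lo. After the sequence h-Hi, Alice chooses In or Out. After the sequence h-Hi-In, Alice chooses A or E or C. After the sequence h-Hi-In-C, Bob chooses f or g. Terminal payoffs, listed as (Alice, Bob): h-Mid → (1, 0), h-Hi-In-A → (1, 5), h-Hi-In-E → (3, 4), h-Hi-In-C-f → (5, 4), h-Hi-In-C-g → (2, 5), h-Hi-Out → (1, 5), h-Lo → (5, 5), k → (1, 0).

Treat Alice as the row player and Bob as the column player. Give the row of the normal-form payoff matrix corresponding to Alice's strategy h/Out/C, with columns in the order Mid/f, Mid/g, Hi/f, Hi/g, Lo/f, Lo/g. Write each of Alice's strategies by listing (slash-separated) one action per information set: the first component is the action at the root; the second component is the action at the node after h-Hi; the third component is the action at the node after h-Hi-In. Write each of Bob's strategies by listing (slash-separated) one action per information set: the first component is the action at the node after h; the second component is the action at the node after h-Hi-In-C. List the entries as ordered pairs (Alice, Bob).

(1,0) (1,0) (1,5) (1,5) (5,5) (5,5)

vs Mid/f: Alice plays h → Bob plays Mid at [h] → (1, 0)
vs Mid/g: Alice plays h → Bob plays Mid at [h] → (1, 0)
vs Hi/f: Alice plays h → Bob plays Hi at [h] → Alice plays Out at [h-Hi] → (1, 5)
vs Hi/g: Alice plays h → Bob plays Hi at [h] → Alice plays Out at [h-Hi] → (1, 5)
vs Lo/f: Alice plays h → Bob plays Lo at [h] → (5, 5)
vs Lo/g: Alice plays h → Bob plays Lo at [h] → (5, 5)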